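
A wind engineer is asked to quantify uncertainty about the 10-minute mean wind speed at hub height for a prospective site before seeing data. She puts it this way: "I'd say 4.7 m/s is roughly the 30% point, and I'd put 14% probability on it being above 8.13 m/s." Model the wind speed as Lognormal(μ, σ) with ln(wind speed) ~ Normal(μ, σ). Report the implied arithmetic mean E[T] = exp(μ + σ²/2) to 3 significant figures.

E[T] ≈ 5.96 m/s

If T ~ Lognormal(μ,σ) then ln T ~ Normal(μ,σ), so the p-quantile of ln T is μ + z_p·σ.
ln(4.7) = 1.548 and ln(8.13) = 2.096; z_{0.3} = -0.5244, z_{0.86} = 1.08.
σ = (2.096 − 1.548)/(1.08 − (-0.5244)) = 0.341.
μ = 1.548 − (-0.5244)·0.341 = 1.727.
E[T] = exp(μ + σ²/2) = exp(1.727 + 0.0583) = 5.96 m/s.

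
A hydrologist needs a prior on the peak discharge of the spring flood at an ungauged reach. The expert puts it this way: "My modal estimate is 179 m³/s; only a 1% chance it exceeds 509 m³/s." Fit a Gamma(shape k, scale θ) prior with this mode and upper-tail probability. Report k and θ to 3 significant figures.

Gamma(k,θ) with k>1 has mode (k−1)θ, so θ = 179/(k−1).
Need P(X < 509) = 0.99 with θ tied to k this way. Start at k = 2, θ = 179: P(X<509) ≈ 0.776.
Too low — raise k to concentrate. Iterating converges to k ≈ 5.17.
Then θ = 179/(5.17−1) ≈ 42.9.

k ≈ 5.17, θ ≈ 42.9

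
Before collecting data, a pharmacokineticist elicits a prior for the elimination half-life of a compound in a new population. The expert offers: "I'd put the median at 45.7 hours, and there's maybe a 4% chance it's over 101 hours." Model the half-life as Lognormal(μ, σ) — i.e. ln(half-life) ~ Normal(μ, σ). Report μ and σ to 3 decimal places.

If T ~ Lognormal(μ,σ) then ln T ~ Normal(μ,σ), so the p-quantile of ln T is μ + z_p·σ.
ln(45.7) = 3.822 and ln(101) = 4.615; z_{0.5} = 0, z_{0.96} = 1.751.
σ = (4.615 − 3.822)/(1.751 − (0)) = 0.453.
μ = 3.822 − (0)·0.453 = 3.822.

μ ≈ 3.822, σ ≈ 0.453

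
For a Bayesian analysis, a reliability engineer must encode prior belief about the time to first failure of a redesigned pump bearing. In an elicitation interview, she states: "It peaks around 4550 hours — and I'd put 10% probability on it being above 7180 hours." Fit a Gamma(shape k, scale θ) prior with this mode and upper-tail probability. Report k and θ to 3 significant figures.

Gamma(k,θ) with k>1 has mode (k−1)θ, so θ = 4550/(k−1).
Need P(X < 7180) = 0.9 with θ tied to k this way. Start at k = 2, θ = 4550: P(X<7180) ≈ 0.468.
Too low — raise k to concentrate. Iterating converges to k ≈ 10.
Then θ = 4550/(10−1) ≈ 505.

k ≈ 10, θ ≈ 505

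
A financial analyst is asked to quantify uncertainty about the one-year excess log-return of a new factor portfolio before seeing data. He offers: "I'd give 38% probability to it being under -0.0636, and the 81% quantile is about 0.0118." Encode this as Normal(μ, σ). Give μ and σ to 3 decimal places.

μ = -0.044, σ = 0.064

For Normal(μ,σ), the p-quantile is μ + z_p·σ. Here z_{0.38} = -0.3055, z_{0.81} = 0.8779.
So -0.0636 = μ − 0.3055σ and 0.0118 = μ + 0.8779σ.
Subtracting: σ = (0.0118 − -0.0636)/(0.8779 − (-0.3055)) = 0.064.
Then μ = -0.0636 − (-0.3055)·0.064 = -0.044.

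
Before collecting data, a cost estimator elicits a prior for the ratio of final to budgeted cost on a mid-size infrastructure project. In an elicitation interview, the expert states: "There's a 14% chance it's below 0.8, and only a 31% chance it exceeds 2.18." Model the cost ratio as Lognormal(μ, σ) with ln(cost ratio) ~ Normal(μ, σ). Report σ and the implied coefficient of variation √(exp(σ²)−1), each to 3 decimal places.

σ ≈ 0.636, CV ≈ 0.706

If T ~ Lognormal(μ,σ) then ln T ~ Normal(μ,σ), so the p-quantile of ln T is μ + z_p·σ.
ln(0.8) = -0.2231 and ln(2.18) = 0.7793; z_{0.14} = -1.08, z_{0.69} = 0.4959.
σ = (0.7793 − -0.2231)/(0.4959 − (-1.08)) = 0.636.
μ = -0.2231 − (-1.08)·0.636 = 0.464.
CV = √(exp(σ²)−1) = √(exp(0.4045)−1) = 0.706.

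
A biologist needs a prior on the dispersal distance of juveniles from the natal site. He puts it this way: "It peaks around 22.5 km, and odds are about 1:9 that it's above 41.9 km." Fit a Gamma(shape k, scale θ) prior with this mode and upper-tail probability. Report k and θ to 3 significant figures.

k ≈ 5.94, θ ≈ 4.56

Gamma(k,θ) with k>1 has mode (k−1)θ, so θ = 22.5/(k−1).
Need P(X < 41.9) = 0.9 with θ tied to k this way. Start at k = 2, θ = 22.5: P(X<41.9) ≈ 0.555.
Too low — raise k to concentrate. Iterating converges to k ≈ 5.94.
Then θ = 22.5/(5.94−1) ≈ 4.56.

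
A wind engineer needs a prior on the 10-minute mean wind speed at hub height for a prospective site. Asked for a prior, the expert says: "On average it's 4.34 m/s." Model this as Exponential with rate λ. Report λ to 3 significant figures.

λ ≈ 0.23

Exponential mean = 1/λ, so λ = 1/4.34 = 0.23.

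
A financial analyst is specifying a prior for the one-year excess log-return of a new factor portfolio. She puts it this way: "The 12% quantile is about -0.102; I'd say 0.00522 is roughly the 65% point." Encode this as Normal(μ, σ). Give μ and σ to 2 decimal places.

The p-quantile of Normal(μ,σ) is μ + z_p·σ, with z_{0.12} = -1.175 and z_{0.65} = 0.3853.
Eliminate σ: μ = (z₂·x₁ − z₁·x₂)/(z₂ − z₁) = (0.3853·-0.102 − (-1.175)·0.00522)/1.56 = -0.02.
Then σ = (x₂ − x₁)/(z₂ − z₁) = (0.00522 − -0.102)/1.56 = 0.07.

μ = -0.02, σ = 0.07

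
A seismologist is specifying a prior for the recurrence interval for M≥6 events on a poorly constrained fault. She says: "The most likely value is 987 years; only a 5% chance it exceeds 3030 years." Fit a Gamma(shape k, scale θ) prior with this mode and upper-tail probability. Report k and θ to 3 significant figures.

k ≈ 3.1, θ ≈ 470

Gamma(k,θ) with k>1 has mode (k−1)θ, so θ = 987/(k−1).
Need P(X < 3030) = 0.95 with θ tied to k this way. Start at k = 2, θ = 987: P(X<3030) ≈ 0.811.
Too low — raise k to concentrate. Iterating converges to k ≈ 3.1.
Then θ = 987/(3.1−1) ≈ 470.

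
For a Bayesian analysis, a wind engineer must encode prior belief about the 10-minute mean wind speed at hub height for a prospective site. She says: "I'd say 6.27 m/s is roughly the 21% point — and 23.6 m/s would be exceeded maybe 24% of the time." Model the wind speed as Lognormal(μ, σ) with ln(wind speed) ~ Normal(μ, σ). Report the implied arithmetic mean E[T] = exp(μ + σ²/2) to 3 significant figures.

If T ~ Lognormal(μ,σ) then ln T ~ Normal(μ,σ), so the p-quantile of ln T is μ + z_p·σ.
ln(6.27) = 1.836 and ln(23.6) = 3.161; z_{0.21} = -0.8064, z_{0.76} = 0.7063.
σ = (3.161 − 1.836)/(0.7063 − (-0.8064)) = 0.876.
μ = 1.836 − (-0.8064)·0.876 = 2.542.
E[T] = exp(μ + σ²/2) = exp(2.542 + 0.3839) = 18.7 m/s.

E[T] ≈ 18.7 m/s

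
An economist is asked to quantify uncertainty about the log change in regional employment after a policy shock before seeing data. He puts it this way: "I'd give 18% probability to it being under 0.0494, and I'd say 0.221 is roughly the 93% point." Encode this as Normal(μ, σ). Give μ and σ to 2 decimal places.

The p-quantile of Normal(μ,σ) is μ + z_p·σ, with z_{0.18} = -0.9154 and z_{0.93} = 1.476.
Eliminate σ: μ = (z₂·x₁ − z₁·x₂)/(z₂ − z₁) = (1.476·0.0494 − (-0.9154)·0.221)/2.391 = 0.12.
Then σ = (x₂ − x₁)/(z₂ − z₁) = (0.221 − 0.0494)/2.391 = 0.07.

μ = 0.12, σ = 0.07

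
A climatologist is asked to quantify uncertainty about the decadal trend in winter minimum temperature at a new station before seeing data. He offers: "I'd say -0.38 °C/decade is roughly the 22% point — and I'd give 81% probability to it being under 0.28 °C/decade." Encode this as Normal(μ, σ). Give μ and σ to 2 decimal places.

For Normal(μ,σ), the p-quantile is μ + z_p·σ. Here z_{0.22} = -0.7722, z_{0.81} = 0.8779.
So -0.38 = μ − 0.7722σ and 0.28 = μ + 0.8779σ.
Subtracting: σ = (0.28 − -0.38)/(0.8779 − (-0.7722)) = 0.40.
Then μ = -0.38 − (-0.7722)·0.40 = -0.07.

μ = -0.07, σ = 0.40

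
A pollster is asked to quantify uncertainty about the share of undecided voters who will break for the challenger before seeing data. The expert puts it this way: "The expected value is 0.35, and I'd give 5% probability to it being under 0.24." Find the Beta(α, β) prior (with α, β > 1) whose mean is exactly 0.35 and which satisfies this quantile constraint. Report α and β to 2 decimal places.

With mean 0.35 fixed, write α = 0.35s, β = 0.65s where s = α+β.
Need P(θ < 0.24) = 0.05 under Beta(0.35s, 0.65s). Normal approximation: (q−m)/√(m(1−m)/s) ≈ z_{0.05} = -1.64, so s ≈ 0.35·0.65·(-1.64)²/(0.24−0.35)² = 50.9.
At s = 50.9: P(θ<0.24) ≈ 0.043. Adjusting to match 0.05 gives s ≈ 46.65.
So α = 0.35·46.65 ≈ 16.33, β = 0.65·46.65 ≈ 30.32.

α ≈ 16.33, β ≈ 30.32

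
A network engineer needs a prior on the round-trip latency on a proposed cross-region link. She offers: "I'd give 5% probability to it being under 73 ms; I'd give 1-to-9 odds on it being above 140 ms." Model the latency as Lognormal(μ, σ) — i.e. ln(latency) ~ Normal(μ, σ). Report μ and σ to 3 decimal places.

μ ≈ 4.656, σ ≈ 0.223

If T ~ Lognormal(μ,σ) then ln T ~ Normal(μ,σ), so the p-quantile of ln T is μ + z_p·σ.
ln(73) = 4.29 and ln(140) = 4.942; z_{0.05} = -1.645, z_{0.9} = 1.282.
σ = (4.942 − 4.29)/(1.282 − (-1.645)) = 0.223.
μ = 4.29 − (-1.645)·0.223 = 4.656.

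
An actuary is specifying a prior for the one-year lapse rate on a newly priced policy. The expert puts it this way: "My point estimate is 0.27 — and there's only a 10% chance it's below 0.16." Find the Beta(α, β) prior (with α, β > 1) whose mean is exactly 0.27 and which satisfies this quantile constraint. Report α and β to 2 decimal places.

α ≈ 6.51, β ≈ 17.59

With mean 0.27 fixed, write α = 0.27s, β = 0.73s where s = α+β.
Need P(θ < 0.16) = 0.1 under Beta(0.27s, 0.73s). Normal approximation: (q−m)/√(m(1−m)/s) ≈ z_{0.1} = -1.28, so s ≈ 0.27·0.73·(-1.28)²/(0.16−0.27)² = 26.8.
At s = 26.8: P(θ<0.16) ≈ 0.087. Adjusting to match 0.1 gives s ≈ 24.09.
So α = 0.27·24.09 ≈ 6.51, β = 0.73·24.09 ≈ 17.59.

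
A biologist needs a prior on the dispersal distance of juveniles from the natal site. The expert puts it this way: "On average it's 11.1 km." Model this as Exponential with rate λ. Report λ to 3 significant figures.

λ ≈ 0.0901

Exponential mean = 1/λ, so λ = 1/11.1 = 0.0901.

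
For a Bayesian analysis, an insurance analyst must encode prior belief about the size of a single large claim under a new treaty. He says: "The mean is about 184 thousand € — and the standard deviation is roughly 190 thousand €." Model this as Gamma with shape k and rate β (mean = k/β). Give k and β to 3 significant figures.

k ≈ 0.938, β ≈ 0.0051

For Gamma(k, rate β): mean = k/β, variance = k/β², so CV = 1/√k.
CV = SD/mean = 190/184 = 1.033, hence k = 1/CV² = 0.938.
Then β = k/mean = 0.938/184 = 0.0051.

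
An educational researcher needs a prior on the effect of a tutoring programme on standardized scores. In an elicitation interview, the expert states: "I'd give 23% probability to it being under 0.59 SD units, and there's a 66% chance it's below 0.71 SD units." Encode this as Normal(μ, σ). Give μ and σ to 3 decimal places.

The p-quantile of Normal(μ,σ) is μ + z_p·σ, with z_{0.23} = -0.7388 and z_{0.66} = 0.4125.
Eliminate σ: μ = (z₂·x₁ − z₁·x₂)/(z₂ − z₁) = (0.4125·0.59 − (-0.7388)·0.71)/1.151 = 0.667.
Then σ = (x₂ − x₁)/(z₂ − z₁) = (0.71 − 0.59)/1.151 = 0.104.

μ = 0.667, σ = 0.104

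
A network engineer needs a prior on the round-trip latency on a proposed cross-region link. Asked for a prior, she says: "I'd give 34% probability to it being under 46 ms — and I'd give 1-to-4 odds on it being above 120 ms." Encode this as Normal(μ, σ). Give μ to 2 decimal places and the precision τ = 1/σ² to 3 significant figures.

μ = 70.34, τ = 0.000287

The p-quantile of Normal(μ,σ) is μ + z_p·σ, with z_{0.34} = -0.4125 and z_{0.8} = 0.8416.
Eliminate σ: μ = (z₂·x₁ − z₁·x₂)/(z₂ − z₁) = (0.8416·46 − (-0.4125)·120)/1.254 = 70.34.
Then σ = (x₂ − x₁)/(z₂ − z₁) = (120 − 46)/1.254 = 59.01.
Precision τ = 1/σ² = 1/59.01² = 0.000287.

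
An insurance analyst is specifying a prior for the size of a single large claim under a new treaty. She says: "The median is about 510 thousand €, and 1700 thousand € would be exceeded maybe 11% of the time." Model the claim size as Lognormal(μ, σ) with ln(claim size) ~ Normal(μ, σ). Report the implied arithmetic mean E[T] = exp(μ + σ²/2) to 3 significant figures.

If T ~ Lognormal(μ,σ) then ln T ~ Normal(μ,σ), so the p-quantile of ln T is μ + z_p·σ.
ln(510) = 6.234 and ln(1700) = 7.438; z_{0.5} = 0, z_{0.89} = 1.227.
σ = (7.438 − 6.234)/(1.227 − (0)) = 0.982.
μ = 6.234 − (0)·0.982 = 6.234.
E[T] = exp(μ + σ²/2) = exp(6.234 + 0.4818) = 826 thousand €.

E[T] ≈ 826 thousand €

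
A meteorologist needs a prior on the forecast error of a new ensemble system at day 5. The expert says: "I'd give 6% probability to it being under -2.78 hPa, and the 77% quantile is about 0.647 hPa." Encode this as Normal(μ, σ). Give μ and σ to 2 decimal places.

μ = -0.46, σ = 1.49

For Normal(μ,σ), the p-quantile is μ + z_p·σ. Here z_{0.06} = -1.555, z_{0.77} = 0.7388.
So -2.78 = μ − 1.555σ and 0.647 = μ + 0.7388σ.
Subtracting: σ = (0.647 − -2.78)/(0.7388 − (-1.555)) = 1.49.
Then μ = -2.78 − (-1.555)·1.49 = -0.46.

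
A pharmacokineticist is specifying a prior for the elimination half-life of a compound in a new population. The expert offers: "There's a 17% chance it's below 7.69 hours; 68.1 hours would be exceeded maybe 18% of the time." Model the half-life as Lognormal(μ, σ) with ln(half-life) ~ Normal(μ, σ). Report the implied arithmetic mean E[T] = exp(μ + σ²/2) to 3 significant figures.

If T ~ Lognormal(μ,σ) then ln T ~ Normal(μ,σ), so the p-quantile of ln T is μ + z_p·σ.
ln(7.69) = 2.04 and ln(68.1) = 4.221; z_{0.17} = -0.9542, z_{0.82} = 0.9154.
σ = (4.221 − 2.04)/(0.9154 − (-0.9542)) = 1.167.
μ = 2.04 − (-0.9542)·1.167 = 3.153.
E[T] = exp(μ + σ²/2) = exp(3.153 + 0.6805) = 46.2 hours.

E[T] ≈ 46.2 hours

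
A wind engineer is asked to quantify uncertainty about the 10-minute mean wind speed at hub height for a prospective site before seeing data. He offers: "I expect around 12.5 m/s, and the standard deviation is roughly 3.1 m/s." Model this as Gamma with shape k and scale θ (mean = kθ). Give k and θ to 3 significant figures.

For Gamma(k, scale θ): mean = kθ, variance = kθ², so CV = 1/√k.
CV = SD/mean = 3.1/12.5 = 0.248, hence k = 1/CV² = 16.3.
Then θ = mean/k = 12.5/16.3 = 0.769.

k ≈ 16.3, θ ≈ 0.769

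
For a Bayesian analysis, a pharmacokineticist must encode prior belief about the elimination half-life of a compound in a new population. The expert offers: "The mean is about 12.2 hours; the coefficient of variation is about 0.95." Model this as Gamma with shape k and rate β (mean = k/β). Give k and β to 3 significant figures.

k ≈ 1.11, β ≈ 0.0908

For Gamma(k, rate β): mean = k/β, variance = k/β², so CV = 1/√k.
CV = 0.95, hence k = 1/CV² = 1.11.
Then β = k/mean = 1.11/12.2 = 0.0908.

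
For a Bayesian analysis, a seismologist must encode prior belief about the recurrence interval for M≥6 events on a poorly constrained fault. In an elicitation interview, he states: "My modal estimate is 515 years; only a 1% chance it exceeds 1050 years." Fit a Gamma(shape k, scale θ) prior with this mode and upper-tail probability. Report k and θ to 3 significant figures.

k ≈ 10.6, θ ≈ 53.4

Gamma(k,θ) with k>1 has mode (k−1)θ, so θ = 515/(k−1).
Need P(X < 1050) = 0.99 with θ tied to k this way. Start at k = 2, θ = 515: P(X<1050) ≈ 0.604.
Too low — raise k to concentrate. Iterating converges to k ≈ 10.6.
Then θ = 515/(10.6−1) ≈ 53.4.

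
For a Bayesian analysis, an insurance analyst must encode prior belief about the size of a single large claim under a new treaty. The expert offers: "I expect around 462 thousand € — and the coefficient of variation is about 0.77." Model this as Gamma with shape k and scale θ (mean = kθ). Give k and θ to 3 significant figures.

For Gamma(k, scale θ): mean = kθ, variance = kθ², so CV = 1/√k.
CV = 0.77, hence k = 1/CV² = 1.69.
Then θ = mean/k = 462/1.69 = 274.

k ≈ 1.69, θ ≈ 274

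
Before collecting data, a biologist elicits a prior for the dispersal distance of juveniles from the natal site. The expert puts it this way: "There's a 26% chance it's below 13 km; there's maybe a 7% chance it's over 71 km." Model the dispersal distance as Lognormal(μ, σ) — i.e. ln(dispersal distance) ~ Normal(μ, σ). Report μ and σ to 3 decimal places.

If T ~ Lognormal(μ,σ) then ln T ~ Normal(μ,σ), so the p-quantile of ln T is μ + z_p·σ.
ln(13) = 2.565 and ln(71) = 4.263; z_{0.26} = -0.6433, z_{0.93} = 1.476.
σ = (4.263 − 2.565)/(1.476 − (-0.6433)) = 0.801.
μ = 2.565 − (-0.6433)·0.801 = 3.080.

μ ≈ 3.080, σ ≈ 0.801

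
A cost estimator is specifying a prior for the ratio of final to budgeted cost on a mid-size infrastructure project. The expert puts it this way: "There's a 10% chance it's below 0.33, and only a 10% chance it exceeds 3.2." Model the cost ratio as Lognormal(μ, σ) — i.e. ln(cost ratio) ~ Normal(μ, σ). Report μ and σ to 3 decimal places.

If T ~ Lognormal(μ,σ) then ln T ~ Normal(μ,σ), so the p-quantile of ln T is μ + z_p·σ.
ln(0.33) = -1.109 and ln(3.2) = 1.163; z_{0.1} = -1.282, z_{0.9} = 1.282.
σ = (1.163 − -1.109)/(1.282 − (-1.282)) = 0.886.
μ = -1.109 − (-1.282)·0.886 = 0.027.

μ ≈ 0.027, σ ≈ 0.886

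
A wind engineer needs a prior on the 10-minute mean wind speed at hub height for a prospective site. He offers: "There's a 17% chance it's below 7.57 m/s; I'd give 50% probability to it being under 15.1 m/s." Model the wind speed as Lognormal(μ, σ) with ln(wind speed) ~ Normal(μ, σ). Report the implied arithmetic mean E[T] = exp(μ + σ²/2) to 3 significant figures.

E[T] ≈ 19.6 m/s

If T ~ Lognormal(μ,σ) then ln T ~ Normal(μ,σ), so the p-quantile of ln T is μ + z_p·σ.
ln(7.57) = 2.024 and ln(15.1) = 2.715; z_{0.17} = -0.9542, z_{0.5} = 0.
σ = (2.715 − 2.024)/(0 − (-0.9542)) = 0.724.
μ = 2.024 − (-0.9542)·0.724 = 2.715.
E[T] = exp(μ + σ²/2) = exp(2.715 + 0.2618) = 19.6 m/s.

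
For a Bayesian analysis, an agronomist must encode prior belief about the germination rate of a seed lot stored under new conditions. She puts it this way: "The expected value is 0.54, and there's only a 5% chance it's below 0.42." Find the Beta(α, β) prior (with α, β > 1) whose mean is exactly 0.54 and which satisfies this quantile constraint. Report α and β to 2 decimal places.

With mean 0.54 fixed, write α = 0.54s, β = 0.46s where s = α+β.
Need P(θ < 0.42) = 0.05 under Beta(0.54s, 0.46s). Normal approximation: (q−m)/√(m(1−m)/s) ≈ z_{0.05} = -1.64, so s ≈ 0.54·0.46·(-1.64)²/(0.42−0.54)² = 46.7.
At s = 46.7: P(θ<0.42) ≈ 0.050. Adjusting to match 0.05 gives s ≈ 46.57.
So α = 0.54·46.57 ≈ 25.15, β = 0.46·46.57 ≈ 21.42.

α ≈ 25.15, β ≈ 21.42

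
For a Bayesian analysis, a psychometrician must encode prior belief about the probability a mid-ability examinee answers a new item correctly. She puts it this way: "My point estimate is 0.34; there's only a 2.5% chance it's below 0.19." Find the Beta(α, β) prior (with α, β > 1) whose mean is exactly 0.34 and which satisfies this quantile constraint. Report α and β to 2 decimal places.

α ≈ 11.02, β ≈ 21.38

With mean 0.34 fixed, write α = 0.34s, β = 0.66s where s = α+β.
Need P(θ < 0.19) = 0.025 under Beta(0.34s, 0.66s). Normal approximation: (q−m)/√(m(1−m)/s) ≈ z_{0.025} = -1.96, so s ≈ 0.34·0.66·(-1.96)²/(0.19−0.34)² = 38.3.
At s = 38.3: P(θ<0.19) ≈ 0.016. Adjusting to match 0.025 gives s ≈ 32.40.
So α = 0.34·32.40 ≈ 11.02, β = 0.66·32.40 ≈ 21.38.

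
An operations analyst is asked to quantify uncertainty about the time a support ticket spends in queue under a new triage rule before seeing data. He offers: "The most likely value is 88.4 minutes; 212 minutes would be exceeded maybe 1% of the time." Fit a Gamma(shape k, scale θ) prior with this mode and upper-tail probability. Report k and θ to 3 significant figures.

Gamma(k,θ) with k>1 has mode (k−1)θ, so θ = 88.4/(k−1).
Need P(X < 212) = 0.99 with θ tied to k this way. Start at k = 2, θ = 88.4: P(X<212) ≈ 0.691.
Too low — raise k to concentrate. Iterating converges to k ≈ 7.19.
Then θ = 88.4/(7.19−1) ≈ 14.3.

k ≈ 7.19, θ ≈ 14.3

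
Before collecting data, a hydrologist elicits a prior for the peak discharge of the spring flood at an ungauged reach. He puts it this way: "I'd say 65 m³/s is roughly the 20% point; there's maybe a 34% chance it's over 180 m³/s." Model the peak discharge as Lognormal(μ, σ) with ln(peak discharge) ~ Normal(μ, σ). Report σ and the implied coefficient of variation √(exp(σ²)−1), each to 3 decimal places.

σ ≈ 0.812, CV ≈ 0.967

If T ~ Lognormal(μ,σ) then ln T ~ Normal(μ,σ), so the p-quantile of ln T is μ + z_p·σ.
ln(65) = 4.174 and ln(180) = 5.193; z_{0.2} = -0.8416, z_{0.66} = 0.4125.
σ = (5.193 − 4.174)/(0.4125 − (-0.8416)) = 0.812.
μ = 4.174 − (-0.8416)·0.812 = 4.858.
CV = √(exp(σ²)−1) = √(exp(0.6597)−1) = 0.967.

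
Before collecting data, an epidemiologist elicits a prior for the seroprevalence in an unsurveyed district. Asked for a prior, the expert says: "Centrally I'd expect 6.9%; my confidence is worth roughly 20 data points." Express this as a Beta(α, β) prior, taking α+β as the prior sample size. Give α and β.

α = 1.38, β = 18.62

Under the effective-sample-size interpretation, Beta(α, β) has prior mean α/(α+β) and prior sample size α+β.
So α+β = 20 and α/(α+β) = 0.069, giving α = 0.069·20 = 1.38 and β = 20 − 1.38 = 18.62.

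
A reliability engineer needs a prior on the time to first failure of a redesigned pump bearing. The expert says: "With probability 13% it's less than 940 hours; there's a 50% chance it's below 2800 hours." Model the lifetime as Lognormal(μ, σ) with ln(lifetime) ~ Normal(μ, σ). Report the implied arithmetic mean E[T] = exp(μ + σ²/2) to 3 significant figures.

If T ~ Lognormal(μ,σ) then ln T ~ Normal(μ,σ), so the p-quantile of ln T is μ + z_p·σ.
ln(940) = 6.846 and ln(2800) = 7.937; z_{0.13} = -1.126, z_{0.5} = 0.
σ = (7.937 − 6.846)/(0 − (-1.126)) = 0.969.
μ = 6.846 − (-1.126)·0.969 = 7.937.
E[T] = exp(μ + σ²/2) = exp(7.937 + 0.4695) = 4480 hours.

E[T] ≈ 4480 hours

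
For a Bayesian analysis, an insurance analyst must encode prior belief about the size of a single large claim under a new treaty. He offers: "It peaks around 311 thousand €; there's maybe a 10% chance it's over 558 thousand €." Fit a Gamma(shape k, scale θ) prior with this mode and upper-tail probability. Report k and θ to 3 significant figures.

Gamma(k,θ) with k>1 has mode (k−1)θ, so θ = 311/(k−1).
Need P(X < 558) = 0.9 with θ tied to k this way. Start at k = 2, θ = 311: P(X<558) ≈ 0.535.
Too low — raise k to concentrate. Iterating converges to k ≈ 6.57.
Then θ = 311/(6.57−1) ≈ 55.8.

k ≈ 6.57, θ ≈ 55.8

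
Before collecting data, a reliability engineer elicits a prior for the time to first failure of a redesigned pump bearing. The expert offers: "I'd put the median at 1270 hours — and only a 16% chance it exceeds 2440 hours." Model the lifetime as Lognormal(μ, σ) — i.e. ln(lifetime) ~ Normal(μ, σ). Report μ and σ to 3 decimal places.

μ ≈ 7.147, σ ≈ 0.657

If T ~ Lognormal(μ,σ) then ln T ~ Normal(μ,σ), so the p-quantile of ln T is μ + z_p·σ.
ln(1270) = 7.147 and ln(2440) = 7.8; z_{0.5} = 0, z_{0.84} = 0.9945.
σ = (7.8 − 7.147)/(0.9945 − (0)) = 0.657.
μ = 7.147 − (0)·0.657 = 7.147.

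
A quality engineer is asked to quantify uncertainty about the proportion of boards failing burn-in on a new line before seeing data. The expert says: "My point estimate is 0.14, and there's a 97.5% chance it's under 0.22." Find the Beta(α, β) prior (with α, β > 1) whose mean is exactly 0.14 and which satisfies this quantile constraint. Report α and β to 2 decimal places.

With mean 0.14 fixed, write α = 0.14s, β = 0.86s where s = α+β.
Need P(θ < 0.22) = 0.975 under Beta(0.14s, 0.86s). Normal approximation: (q−m)/√(m(1−m)/s) ≈ z_{0.975} = 1.96, so s ≈ 0.14·0.86·(1.96)²/(0.22−0.14)² = 72.3.
At s = 72.3: P(θ<0.22) ≈ 0.964. Adjusting to match 0.975 gives s ≈ 86.65.
So α = 0.14·86.65 ≈ 12.13, β = 0.86·86.65 ≈ 74.52.

α ≈ 12.13, β ≈ 74.52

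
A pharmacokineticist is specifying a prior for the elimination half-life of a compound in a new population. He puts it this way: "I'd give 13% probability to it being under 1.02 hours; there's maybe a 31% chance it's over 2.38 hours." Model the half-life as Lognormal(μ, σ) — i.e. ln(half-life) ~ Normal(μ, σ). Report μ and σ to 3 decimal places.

μ ≈ 0.608, σ ≈ 0.522

If T ~ Lognormal(μ,σ) then ln T ~ Normal(μ,σ), so the p-quantile of ln T is μ + z_p·σ.
ln(1.02) = 0.0198 and ln(2.38) = 0.8671; z_{0.13} = -1.126, z_{0.69} = 0.4959.
σ = (0.8671 − 0.0198)/(0.4959 − (-1.126)) = 0.522.
μ = 0.0198 − (-1.126)·0.522 = 0.608.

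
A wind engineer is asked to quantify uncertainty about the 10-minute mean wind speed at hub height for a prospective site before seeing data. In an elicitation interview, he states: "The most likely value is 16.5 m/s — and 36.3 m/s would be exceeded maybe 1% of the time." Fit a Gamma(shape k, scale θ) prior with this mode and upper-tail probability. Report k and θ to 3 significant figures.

Gamma(k,θ) with k>1 has mode (k−1)θ, so θ = 16.5/(k−1).
Need P(X < 36.3) = 0.99 with θ tied to k this way. Start at k = 2, θ = 16.5: P(X<36.3) ≈ 0.645.
Too low — raise k to concentrate. Iterating converges to k ≈ 8.76.
Then θ = 16.5/(8.76−1) ≈ 2.13.

k ≈ 8.76, θ ≈ 2.13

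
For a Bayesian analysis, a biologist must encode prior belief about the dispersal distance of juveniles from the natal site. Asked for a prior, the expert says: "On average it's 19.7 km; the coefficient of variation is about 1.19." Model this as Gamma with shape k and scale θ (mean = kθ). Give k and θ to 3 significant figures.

For Gamma(k, scale θ): mean = kθ, variance = kθ², so CV = 1/√k.
CV = 1.19, hence k = 1/CV² = 0.706.
Then θ = mean/k = 19.7/0.706 = 27.9.

k ≈ 0.706, θ ≈ 27.9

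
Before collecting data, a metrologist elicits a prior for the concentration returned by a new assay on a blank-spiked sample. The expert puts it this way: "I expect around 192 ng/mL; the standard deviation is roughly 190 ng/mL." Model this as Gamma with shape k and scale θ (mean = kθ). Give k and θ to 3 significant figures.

For Gamma(k, scale θ): mean = kθ, variance = kθ², so CV = 1/√k.
CV = SD/mean = 190/192 = 0.9896, hence k = 1/CV² = 1.02.
Then θ = mean/k = 192/1.02 = 188.

k ≈ 1.02, θ ≈ 188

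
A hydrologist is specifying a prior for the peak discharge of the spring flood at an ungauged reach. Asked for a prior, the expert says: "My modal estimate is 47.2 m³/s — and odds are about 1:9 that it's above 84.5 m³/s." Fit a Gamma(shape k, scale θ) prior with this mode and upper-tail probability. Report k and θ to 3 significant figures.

k ≈ 6.61, θ ≈ 8.41

Gamma(k,θ) with k>1 has mode (k−1)θ, so θ = 47.2/(k−1).
Need P(X < 84.5) = 0.9 with θ tied to k this way. Start at k = 2, θ = 47.2: P(X<84.5) ≈ 0.534.
Too low — raise k to concentrate. Iterating converges to k ≈ 6.61.
Then θ = 47.2/(6.61−1) ≈ 8.41.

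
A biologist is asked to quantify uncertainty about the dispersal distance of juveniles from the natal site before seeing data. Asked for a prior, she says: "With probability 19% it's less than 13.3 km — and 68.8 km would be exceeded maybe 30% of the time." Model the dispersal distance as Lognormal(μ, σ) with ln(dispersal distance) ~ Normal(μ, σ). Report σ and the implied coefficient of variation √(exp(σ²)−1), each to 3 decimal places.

σ ≈ 1.172, CV ≈ 1.717

If T ~ Lognormal(μ,σ) then ln T ~ Normal(μ,σ), so the p-quantile of ln T is μ + z_p·σ.
ln(13.3) = 2.588 and ln(68.8) = 4.231; z_{0.19} = -0.8779, z_{0.7} = 0.5244.
σ = (4.231 − 2.588)/(0.5244 − (-0.8779)) = 1.172.
μ = 2.588 − (-0.8779)·1.172 = 3.617.
CV = √(exp(σ²)−1) = √(exp(1.3735)−1) = 1.717.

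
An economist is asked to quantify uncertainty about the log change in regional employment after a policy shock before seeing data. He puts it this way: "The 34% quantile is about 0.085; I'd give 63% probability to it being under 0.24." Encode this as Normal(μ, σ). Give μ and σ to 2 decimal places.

μ = 0.17, σ = 0.21

For Normal(μ,σ), the p-quantile is μ + z_p·σ. Here z_{0.34} = -0.4125, z_{0.63} = 0.3319.
So 0.085 = μ − 0.4125σ and 0.24 = μ + 0.3319σ.
Subtracting: σ = (0.24 − 0.085)/(0.3319 − (-0.4125)) = 0.21.
Then μ = 0.085 − (-0.4125)·0.21 = 0.17.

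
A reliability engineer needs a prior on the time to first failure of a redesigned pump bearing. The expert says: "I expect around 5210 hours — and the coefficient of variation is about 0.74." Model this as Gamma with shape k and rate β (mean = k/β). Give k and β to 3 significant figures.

For Gamma(k, rate β): mean = k/β, variance = k/β², so CV = 1/√k.
CV = 0.74, hence k = 1/CV² = 1.83.
Then β = k/mean = 1.83/5210 = 0.000351.

k ≈ 1.83, β ≈ 0.000351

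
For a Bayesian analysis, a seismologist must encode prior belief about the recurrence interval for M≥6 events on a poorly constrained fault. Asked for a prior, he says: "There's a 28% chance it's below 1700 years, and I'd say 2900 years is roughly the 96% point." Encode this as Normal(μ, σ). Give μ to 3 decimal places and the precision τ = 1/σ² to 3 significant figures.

μ = 1999.722, τ = 3.78e-06

For Normal(μ,σ), the p-quantile is μ + z_p·σ. Here z_{0.28} = -0.5828, z_{0.96} = 1.751.
So 1700 = μ − 0.5828σ and 2900 = μ + 1.751σ.
Subtracting: σ = (2900 − 1700)/(1.751 − (-0.5828)) = 514.243.
Then μ = 1700 − (-0.5828)·514.243 = 1999.722.
Precision τ = 1/σ² = 1/514.2² = 3.78e-06.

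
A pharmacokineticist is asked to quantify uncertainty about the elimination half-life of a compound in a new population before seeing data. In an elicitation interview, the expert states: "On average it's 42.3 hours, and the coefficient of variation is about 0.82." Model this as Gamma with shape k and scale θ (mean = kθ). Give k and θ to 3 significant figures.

For Gamma(k, scale θ): mean = kθ, variance = kθ², so CV = 1/√k.
CV = 0.82, hence k = 1/CV² = 1.49.
Then θ = mean/k = 42.3/1.49 = 28.4.

k ≈ 1.49, θ ≈ 28.4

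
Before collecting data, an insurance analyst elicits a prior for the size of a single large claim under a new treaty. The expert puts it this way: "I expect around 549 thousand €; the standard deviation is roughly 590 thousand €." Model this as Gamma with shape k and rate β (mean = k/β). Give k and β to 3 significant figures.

k ≈ 0.866, β ≈ 0.00158

For Gamma(k, rate β): mean = k/β, variance = k/β², so CV = 1/√k.
CV = SD/mean = 590/549 = 1.075, hence k = 1/CV² = 0.866.
Then β = k/mean = 0.866/549 = 0.00158.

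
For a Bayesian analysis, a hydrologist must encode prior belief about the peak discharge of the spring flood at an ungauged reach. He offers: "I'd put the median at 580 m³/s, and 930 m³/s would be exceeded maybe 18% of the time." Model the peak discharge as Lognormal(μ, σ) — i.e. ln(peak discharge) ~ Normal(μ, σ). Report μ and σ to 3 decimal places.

If T ~ Lognormal(μ,σ) then ln T ~ Normal(μ,σ), so the p-quantile of ln T is μ + z_p·σ.
ln(580) = 6.363 and ln(930) = 6.835; z_{0.5} = 0, z_{0.82} = 0.9154.
σ = (6.835 − 6.363)/(0.9154 − (0)) = 0.516.
μ = 6.363 − (0)·0.516 = 6.363.

μ ≈ 6.363, σ ≈ 0.516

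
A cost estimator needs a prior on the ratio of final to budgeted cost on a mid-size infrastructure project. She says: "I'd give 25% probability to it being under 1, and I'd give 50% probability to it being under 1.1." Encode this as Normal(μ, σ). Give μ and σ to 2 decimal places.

The p-quantile of Normal(μ,σ) is μ + z_p·σ, with z_{0.25} = -0.6745 and z_{0.5} = 0.
Eliminate σ: μ = (z₂·x₁ − z₁·x₂)/(z₂ − z₁) = (0·1 − (-0.6745)·1.1)/0.6745 = 1.10.
Then σ = (x₂ − x₁)/(z₂ − z₁) = (1.1 − 1)/0.6745 = 0.15.

μ = 1.10, σ = 0.15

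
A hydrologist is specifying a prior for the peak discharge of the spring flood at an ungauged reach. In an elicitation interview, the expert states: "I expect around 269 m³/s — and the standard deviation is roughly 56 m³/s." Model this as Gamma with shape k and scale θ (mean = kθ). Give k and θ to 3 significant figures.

k ≈ 23.1, θ ≈ 11.7

For Gamma(k, scale θ): mean = kθ, variance = kθ², so CV = 1/√k.
CV = SD/mean = 56/269 = 0.2082, hence k = 1/CV² = 23.1.
Then θ = mean/k = 269/23.1 = 11.7.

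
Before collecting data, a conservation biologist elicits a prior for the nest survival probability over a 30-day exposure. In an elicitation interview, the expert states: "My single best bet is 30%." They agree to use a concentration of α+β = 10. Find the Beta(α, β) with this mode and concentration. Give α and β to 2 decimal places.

For α,β > 1 the Beta mode is (α−1)/(α+β−2). With α+β = 10, the mode is (α−1)/8.
Set (α−1)/8 = 0.3 → α = 1 + 0.3·8 = 3.40.
β = 10 − α = 6.60.

α = 3.40, β = 6.60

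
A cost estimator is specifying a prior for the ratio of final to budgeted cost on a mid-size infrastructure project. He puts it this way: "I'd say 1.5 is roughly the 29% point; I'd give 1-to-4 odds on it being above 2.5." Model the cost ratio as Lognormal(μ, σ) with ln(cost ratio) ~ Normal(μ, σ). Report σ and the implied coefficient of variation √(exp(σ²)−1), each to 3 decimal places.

If T ~ Lognormal(μ,σ) then ln T ~ Normal(μ,σ), so the p-quantile of ln T is μ + z_p·σ.
ln(1.5) = 0.4055 and ln(2.5) = 0.9163; z_{0.29} = -0.5534, z_{0.8} = 0.8416.
σ = (0.9163 − 0.4055)/(0.8416 − (-0.5534)) = 0.366.
μ = 0.4055 − (-0.5534)·0.366 = 0.608.
CV = √(exp(σ²)−1) = √(exp(0.1341)−1) = 0.379.

σ ≈ 0.366, CV ≈ 0.379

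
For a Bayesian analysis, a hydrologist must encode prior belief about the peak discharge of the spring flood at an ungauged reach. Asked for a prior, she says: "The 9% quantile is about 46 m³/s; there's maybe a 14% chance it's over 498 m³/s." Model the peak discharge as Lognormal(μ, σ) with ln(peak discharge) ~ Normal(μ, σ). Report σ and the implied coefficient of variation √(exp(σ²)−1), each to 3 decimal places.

σ ≈ 0.984, CV ≈ 1.278

If T ~ Lognormal(μ,σ) then ln T ~ Normal(μ,σ), so the p-quantile of ln T is μ + z_p·σ.
ln(46) = 3.829 and ln(498) = 6.211; z_{0.09} = -1.341, z_{0.86} = 1.08.
σ = (6.211 − 3.829)/(1.08 − (-1.341)) = 0.984.
μ = 3.829 − (-1.341)·0.984 = 5.148.
CV = √(exp(σ²)−1) = √(exp(0.9679)−1) = 1.278.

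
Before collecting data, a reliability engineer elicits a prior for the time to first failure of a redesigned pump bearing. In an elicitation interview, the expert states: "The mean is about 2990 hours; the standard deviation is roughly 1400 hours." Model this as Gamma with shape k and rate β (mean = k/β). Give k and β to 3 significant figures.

For Gamma(k, rate β): mean = k/β, variance = k/β², so CV = 1/√k.
CV = SD/mean = 1400/2990 = 0.4682, hence k = 1/CV² = 4.56.
Then β = k/mean = 4.56/2990 = 0.00153.

k ≈ 4.56, β ≈ 0.00153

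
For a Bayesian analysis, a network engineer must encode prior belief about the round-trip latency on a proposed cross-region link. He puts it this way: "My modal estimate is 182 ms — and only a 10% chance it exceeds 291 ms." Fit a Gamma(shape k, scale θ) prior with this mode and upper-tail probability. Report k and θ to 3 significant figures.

k ≈ 9.53, θ ≈ 21.3

Gamma(k,θ) with k>1 has mode (k−1)θ, so θ = 182/(k−1).
Need P(X < 291) = 0.9 with θ tied to k this way. Start at k = 2, θ = 182: P(X<291) ≈ 0.475.
Too low — raise k to concentrate. Iterating converges to k ≈ 9.53.
Then θ = 182/(9.53−1) ≈ 21.3.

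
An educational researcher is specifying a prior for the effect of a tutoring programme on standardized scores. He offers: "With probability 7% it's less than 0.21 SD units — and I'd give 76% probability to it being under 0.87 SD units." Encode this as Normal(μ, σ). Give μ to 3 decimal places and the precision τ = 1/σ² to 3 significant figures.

The p-quantile of Normal(μ,σ) is μ + z_p·σ, with z_{0.07} = -1.476 and z_{0.76} = 0.7063.
Eliminate σ: μ = (z₂·x₁ − z₁·x₂)/(z₂ − z₁) = (0.7063·0.21 − (-1.476)·0.87)/2.182 = 0.656.
Then σ = (x₂ − x₁)/(z₂ − z₁) = (0.87 − 0.21)/2.182 = 0.302.
Precision τ = 1/σ² = 1/0.3025² = 10.9.

μ = 0.656, τ = 10.9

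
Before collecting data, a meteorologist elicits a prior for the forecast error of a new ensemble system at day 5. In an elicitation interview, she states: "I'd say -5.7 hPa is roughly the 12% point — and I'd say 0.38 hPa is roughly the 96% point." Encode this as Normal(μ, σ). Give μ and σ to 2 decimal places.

For Normal(μ,σ), the p-quantile is μ + z_p·σ. Here z_{0.12} = -1.175, z_{0.96} = 1.751.
So -5.7 = μ − 1.175σ and 0.38 = μ + 1.751σ.
Subtracting: σ = (0.38 − -5.7)/(1.751 − (-1.175)) = 2.08.
Then μ = -5.7 − (-1.175)·2.08 = -3.26.

μ = -3.26, σ = 2.08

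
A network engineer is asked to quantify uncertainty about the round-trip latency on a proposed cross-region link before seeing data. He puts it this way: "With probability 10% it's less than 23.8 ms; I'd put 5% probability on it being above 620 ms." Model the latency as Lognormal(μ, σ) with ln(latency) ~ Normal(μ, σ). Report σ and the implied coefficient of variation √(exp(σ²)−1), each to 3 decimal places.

If T ~ Lognormal(μ,σ) then ln T ~ Normal(μ,σ), so the p-quantile of ln T is μ + z_p·σ.
ln(23.8) = 3.17 and ln(620) = 6.43; z_{0.1} = -1.282, z_{0.95} = 1.645.
σ = (6.43 − 3.17)/(1.645 − (-1.282)) = 1.114.
μ = 3.17 − (-1.282)·1.114 = 4.597.
CV = √(exp(σ²)−1) = √(exp(1.2410)−1) = 1.568.

σ ≈ 1.114, CV ≈ 1.568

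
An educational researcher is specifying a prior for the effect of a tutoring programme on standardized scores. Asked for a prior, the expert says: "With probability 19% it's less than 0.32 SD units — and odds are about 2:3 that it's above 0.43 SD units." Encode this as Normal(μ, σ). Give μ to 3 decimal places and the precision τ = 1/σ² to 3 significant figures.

μ = 0.405, τ = 106

For Normal(μ,σ), the p-quantile is μ + z_p·σ. Here z_{0.19} = -0.8779, z_{0.6} = 0.2533.
So 0.32 = μ − 0.8779σ and 0.43 = μ + 0.2533σ.
Subtracting: σ = (0.43 − 0.32)/(0.2533 − (-0.8779)) = 0.097.
Then μ = 0.32 − (-0.8779)·0.097 = 0.405.
Precision τ = 1/σ² = 1/0.09724² = 106.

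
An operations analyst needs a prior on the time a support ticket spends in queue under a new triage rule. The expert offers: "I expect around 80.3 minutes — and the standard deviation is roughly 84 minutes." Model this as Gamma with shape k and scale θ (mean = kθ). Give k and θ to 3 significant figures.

k ≈ 0.914, θ ≈ 87.9

For Gamma(k, scale θ): mean = kθ, variance = kθ², so CV = 1/√k.
CV = SD/mean = 84/80.3 = 1.046, hence k = 1/CV² = 0.914.
Then θ = mean/k = 80.3/0.914 = 87.9.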